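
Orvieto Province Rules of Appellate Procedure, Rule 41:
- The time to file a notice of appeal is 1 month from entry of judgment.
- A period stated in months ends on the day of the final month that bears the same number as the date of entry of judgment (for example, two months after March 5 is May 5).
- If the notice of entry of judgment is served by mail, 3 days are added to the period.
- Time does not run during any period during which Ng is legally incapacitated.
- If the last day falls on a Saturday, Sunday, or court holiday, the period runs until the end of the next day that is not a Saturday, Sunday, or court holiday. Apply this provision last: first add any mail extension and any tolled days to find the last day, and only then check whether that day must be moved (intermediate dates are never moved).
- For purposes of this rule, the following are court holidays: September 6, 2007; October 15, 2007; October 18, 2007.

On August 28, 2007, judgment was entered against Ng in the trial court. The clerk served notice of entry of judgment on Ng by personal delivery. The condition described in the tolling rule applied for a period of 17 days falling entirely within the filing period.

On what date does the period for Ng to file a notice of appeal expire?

October 16, 2007

1 month after August 28, 2007 is September 28, 2007.
Service was not by mail, so no mail extension applies.
Tolling adds 17 days: September 28, 2007 + 17 days = October 15, 2007.
October 15, 2007 is a listed holiday. The next qualifying day is October 16, 2007.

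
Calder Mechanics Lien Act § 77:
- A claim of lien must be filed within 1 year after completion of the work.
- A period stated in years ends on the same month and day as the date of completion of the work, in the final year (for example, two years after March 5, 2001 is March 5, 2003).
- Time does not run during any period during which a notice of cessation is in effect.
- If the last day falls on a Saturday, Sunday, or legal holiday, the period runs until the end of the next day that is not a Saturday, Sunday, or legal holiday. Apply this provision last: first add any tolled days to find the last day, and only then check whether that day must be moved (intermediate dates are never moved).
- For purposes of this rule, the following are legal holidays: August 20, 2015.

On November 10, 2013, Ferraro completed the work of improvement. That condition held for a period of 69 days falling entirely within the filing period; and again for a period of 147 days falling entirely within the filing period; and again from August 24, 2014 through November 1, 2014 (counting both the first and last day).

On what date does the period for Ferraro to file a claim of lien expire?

August 24, 2015

1 year after November 10, 2013 is November 10, 2014.
Tolling adds 69 days: November 10, 2014 + 69 days = January 18, 2015.
Tolling adds 147 days: January 18, 2015 + 147 days = June 14, 2015.
From August 24, 2014 through November 1, 2014 inclusive is 70 days; tolling adds 70 days: June 14, 2015 + 70 days = August 23, 2015.
August 23, 2015 is Sunday. The next qualifying day is August 24, 2015.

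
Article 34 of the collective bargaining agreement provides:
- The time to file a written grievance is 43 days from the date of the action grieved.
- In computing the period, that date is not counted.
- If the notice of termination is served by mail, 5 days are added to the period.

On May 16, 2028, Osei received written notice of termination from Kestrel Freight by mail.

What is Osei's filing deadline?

43 days after May 16, 2028 is June 28, 2028.
Service was by mail, adding 5 days: June 28, 2028 + 5 days = July 3, 2028.

July 3, 2028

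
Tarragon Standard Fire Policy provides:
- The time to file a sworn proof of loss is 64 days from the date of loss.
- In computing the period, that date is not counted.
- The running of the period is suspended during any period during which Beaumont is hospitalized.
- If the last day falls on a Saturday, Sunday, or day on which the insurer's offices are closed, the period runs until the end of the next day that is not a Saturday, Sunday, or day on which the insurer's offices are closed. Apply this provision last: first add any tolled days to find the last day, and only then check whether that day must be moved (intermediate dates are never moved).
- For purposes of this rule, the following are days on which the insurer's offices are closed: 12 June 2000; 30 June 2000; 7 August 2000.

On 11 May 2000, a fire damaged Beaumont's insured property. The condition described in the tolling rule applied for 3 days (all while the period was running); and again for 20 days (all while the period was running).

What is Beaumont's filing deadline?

64 days after 11 May 2000 is July 14, 2000.
Tolling adds 3 days: July 14, 2000 + 3 days = July 17, 2000.
Tolling adds 20 days: July 17, 2000 + 20 days = August 6, 2000.
August 6, 2000 is Sunday; August 7, 2000 is a listed holiday. The next qualifying day is August 8, 2000.

August 8, 2000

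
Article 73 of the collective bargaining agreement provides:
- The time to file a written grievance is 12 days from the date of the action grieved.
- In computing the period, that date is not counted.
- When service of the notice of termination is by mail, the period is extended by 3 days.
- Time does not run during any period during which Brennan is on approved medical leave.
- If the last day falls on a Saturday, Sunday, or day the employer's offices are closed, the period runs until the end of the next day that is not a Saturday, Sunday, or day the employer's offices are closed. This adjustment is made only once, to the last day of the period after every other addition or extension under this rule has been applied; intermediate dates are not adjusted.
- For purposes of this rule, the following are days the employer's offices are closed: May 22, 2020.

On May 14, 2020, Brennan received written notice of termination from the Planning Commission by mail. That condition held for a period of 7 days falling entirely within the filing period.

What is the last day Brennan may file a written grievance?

June 5, 2020

12 days after May 14, 2020 is May 26, 2020.
Service was by mail, adding 3 days: May 26, 2020 + 3 days = May 29, 2020.
Tolling adds 7 days: May 29, 2020 + 7 days = June 5, 2020.
June 5, 2020 is a Friday and not a day the employer's offices are closed, so no extension applies.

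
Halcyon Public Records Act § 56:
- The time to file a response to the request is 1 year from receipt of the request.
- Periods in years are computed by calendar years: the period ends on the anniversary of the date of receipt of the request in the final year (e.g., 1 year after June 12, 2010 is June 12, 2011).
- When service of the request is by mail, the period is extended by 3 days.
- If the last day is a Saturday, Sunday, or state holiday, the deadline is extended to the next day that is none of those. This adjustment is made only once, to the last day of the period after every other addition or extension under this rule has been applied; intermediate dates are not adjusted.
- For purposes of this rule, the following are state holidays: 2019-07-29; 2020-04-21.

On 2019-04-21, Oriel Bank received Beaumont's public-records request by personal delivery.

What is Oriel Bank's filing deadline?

1 year after 2019-04-21 is April 21, 2020.
Service was not by mail, so no mail extension applies.
April 21, 2020 is a listed holiday. The next qualifying day is April 22, 2020.

April 22, 2020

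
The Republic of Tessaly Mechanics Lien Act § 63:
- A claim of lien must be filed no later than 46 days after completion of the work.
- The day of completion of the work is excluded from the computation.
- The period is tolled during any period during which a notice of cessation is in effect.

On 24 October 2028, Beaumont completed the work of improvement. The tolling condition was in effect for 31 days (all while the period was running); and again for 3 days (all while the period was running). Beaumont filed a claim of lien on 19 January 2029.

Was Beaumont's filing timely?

46 days after 24 October 2028 is December 9, 2028.
Tolling adds 31 days: December 9, 2028 + 31 days = January 9, 2029.
Tolling adds 3 days: January 9, 2029 + 3 days = January 12, 2029.
The deadline is January 12, 2029; the filing on January 19, 2029 is after that date.

No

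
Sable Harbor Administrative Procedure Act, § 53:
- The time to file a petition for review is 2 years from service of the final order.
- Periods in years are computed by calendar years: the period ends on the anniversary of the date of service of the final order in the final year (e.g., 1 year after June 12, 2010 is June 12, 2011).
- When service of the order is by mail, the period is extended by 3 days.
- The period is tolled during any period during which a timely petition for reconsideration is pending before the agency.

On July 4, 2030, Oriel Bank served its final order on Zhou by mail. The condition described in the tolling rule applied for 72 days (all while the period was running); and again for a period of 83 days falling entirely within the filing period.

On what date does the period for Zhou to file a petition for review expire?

December 9, 2032

2 years after July 4, 2030 is July 4, 2032.
Service was by mail, adding 3 days: July 4, 2032 + 3 days = July 7, 2032.
Tolling adds 72 days: July 7, 2032 + 72 days = September 17, 2032.
Tolling adds 83 days: September 17, 2032 + 83 days = December 9, 2032.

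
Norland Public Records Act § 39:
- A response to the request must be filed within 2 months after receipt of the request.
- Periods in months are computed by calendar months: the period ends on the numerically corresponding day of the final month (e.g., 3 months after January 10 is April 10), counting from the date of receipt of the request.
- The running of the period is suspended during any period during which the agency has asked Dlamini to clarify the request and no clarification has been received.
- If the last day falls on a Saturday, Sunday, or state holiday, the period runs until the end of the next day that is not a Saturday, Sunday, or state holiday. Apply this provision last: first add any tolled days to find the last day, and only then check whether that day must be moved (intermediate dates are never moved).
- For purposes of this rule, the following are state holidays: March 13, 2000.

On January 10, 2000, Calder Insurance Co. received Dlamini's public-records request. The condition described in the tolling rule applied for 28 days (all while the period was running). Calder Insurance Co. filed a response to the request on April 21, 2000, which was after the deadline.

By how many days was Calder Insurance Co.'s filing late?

14 days

2 months after January 10, 2000 is March 10, 2000.
Tolling adds 28 days: March 10, 2000 + 28 days = April 7, 2000.
April 7, 2000 is a Friday and not a state holiday, so no extension applies.
The deadline is April 7, 2000; from April 7, 2000 to April 21, 2000 is 14 days.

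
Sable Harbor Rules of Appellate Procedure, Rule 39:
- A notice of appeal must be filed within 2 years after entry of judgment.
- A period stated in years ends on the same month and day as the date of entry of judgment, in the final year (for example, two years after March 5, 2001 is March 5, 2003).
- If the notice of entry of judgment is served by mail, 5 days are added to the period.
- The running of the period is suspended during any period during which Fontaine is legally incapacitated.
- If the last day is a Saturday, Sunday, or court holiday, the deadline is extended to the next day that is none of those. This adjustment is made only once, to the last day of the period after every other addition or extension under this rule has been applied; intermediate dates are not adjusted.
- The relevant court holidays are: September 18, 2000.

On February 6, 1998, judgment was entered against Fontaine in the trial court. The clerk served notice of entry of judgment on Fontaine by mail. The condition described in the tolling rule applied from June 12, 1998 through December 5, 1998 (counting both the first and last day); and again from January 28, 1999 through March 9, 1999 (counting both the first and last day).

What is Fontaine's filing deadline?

2 years after February 6, 1998 is February 6, 2000.
Service was by mail, adding 5 days: February 6, 2000 + 5 days = February 11, 2000.
From June 12, 1998 through December 5, 1998 inclusive is 177 days; tolling adds 177 days: February 11, 2000 + 177 days = August 6, 2000.
From January 28, 1999 through March 9, 1999 inclusive is 41 days; tolling adds 41 days: August 6, 2000 + 41 days = September 16, 2000.
September 16, 2000 is Saturday; September 17, 2000 is Sunday; September 18, 2000 is a listed holiday. The next qualifying day is September 19, 2000.

September 19, 2000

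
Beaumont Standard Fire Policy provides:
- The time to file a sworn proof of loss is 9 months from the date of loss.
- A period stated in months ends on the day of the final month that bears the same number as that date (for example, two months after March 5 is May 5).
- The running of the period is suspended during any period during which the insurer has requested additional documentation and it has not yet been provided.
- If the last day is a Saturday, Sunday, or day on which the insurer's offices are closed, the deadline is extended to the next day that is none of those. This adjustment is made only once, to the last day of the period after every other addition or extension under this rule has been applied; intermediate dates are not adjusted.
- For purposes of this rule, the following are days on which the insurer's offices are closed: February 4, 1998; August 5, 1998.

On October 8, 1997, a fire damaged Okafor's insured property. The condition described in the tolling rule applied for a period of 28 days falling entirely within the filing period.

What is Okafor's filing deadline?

9 months after October 8, 1997 is July 8, 1998.
Tolling adds 28 days: July 8, 1998 + 28 days = August 5, 1998.
August 5, 1998 is a listed holiday. The next qualifying day is August 6, 1998.

August 6, 1998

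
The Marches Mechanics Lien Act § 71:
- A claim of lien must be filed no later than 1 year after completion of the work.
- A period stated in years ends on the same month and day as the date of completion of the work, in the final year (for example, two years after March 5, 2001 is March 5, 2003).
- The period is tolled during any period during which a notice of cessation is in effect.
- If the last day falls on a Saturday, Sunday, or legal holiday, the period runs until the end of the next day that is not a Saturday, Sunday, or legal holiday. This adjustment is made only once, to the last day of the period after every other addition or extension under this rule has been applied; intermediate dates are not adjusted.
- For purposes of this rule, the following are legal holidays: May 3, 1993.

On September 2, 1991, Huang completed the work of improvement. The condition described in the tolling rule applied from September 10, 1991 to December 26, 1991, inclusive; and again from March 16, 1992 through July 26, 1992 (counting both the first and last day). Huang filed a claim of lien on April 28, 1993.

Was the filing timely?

Yes

1 year after September 2, 1991 is September 2, 1992.
From September 10, 1991 through December 26, 1991 inclusive is 108 days; tolling adds 108 days: September 2, 1992 + 108 days = December 19, 1992.
From March 16, 1992 through July 26, 1992 inclusive is 133 days; tolling adds 133 days: December 19, 1992 + 133 days = May 1, 1993.
May 1, 1993 is Saturday; May 2, 1993 is Sunday; May 3, 1993 is a listed holiday. The next qualifying day is May 4, 1993.
The deadline is May 4, 1993; the filing on April 28, 1993 is on or before that date.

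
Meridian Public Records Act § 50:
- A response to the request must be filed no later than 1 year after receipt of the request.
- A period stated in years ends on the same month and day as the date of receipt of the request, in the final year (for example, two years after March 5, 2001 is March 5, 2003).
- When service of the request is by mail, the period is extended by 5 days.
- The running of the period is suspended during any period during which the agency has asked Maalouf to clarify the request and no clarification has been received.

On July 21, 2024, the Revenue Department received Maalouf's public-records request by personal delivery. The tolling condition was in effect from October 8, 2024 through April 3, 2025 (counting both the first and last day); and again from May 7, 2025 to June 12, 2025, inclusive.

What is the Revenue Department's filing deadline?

February 21, 2026

1 year after July 21, 2024 is July 21, 2025.
Service was not by mail, so no mail extension applies.
From October 8, 2024 through April 3, 2025 inclusive is 178 days; tolling adds 178 days: July 21, 2025 + 178 days = January 15, 2026.
From May 7, 2025 through June 12, 2025 inclusive is 37 days; tolling adds 37 days: January 15, 2026 + 37 days = February 21, 2026.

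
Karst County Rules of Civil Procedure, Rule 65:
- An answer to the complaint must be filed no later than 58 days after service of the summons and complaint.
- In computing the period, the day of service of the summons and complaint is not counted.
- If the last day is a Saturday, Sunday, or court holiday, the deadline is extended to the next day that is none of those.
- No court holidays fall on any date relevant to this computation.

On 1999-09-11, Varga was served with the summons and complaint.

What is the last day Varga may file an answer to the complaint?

November 8, 1999

58 days after 1999-09-11 is November 8, 1999.
November 8, 1999 is a Monday and not a court holiday, so no extension applies.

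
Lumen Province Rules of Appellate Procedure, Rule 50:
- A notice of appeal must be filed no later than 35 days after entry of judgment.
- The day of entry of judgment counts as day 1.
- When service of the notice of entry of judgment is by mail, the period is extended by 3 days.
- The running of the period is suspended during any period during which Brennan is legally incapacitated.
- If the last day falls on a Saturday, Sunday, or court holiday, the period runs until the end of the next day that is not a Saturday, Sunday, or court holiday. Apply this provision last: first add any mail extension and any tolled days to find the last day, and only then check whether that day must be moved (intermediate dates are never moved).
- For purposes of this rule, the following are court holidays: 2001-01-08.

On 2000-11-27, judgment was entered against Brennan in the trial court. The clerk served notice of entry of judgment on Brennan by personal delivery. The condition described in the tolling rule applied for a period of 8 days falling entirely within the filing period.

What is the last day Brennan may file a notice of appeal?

Counting 2000-11-27 as day 1, day 35 is December 31, 2000.
Service was not by mail, so no mail extension applies.
Tolling adds 8 days: December 31, 2000 + 8 days = January 8, 2001.
January 8, 2001 is a listed holiday. The next qualifying day is January 9, 2001.

January 9, 2001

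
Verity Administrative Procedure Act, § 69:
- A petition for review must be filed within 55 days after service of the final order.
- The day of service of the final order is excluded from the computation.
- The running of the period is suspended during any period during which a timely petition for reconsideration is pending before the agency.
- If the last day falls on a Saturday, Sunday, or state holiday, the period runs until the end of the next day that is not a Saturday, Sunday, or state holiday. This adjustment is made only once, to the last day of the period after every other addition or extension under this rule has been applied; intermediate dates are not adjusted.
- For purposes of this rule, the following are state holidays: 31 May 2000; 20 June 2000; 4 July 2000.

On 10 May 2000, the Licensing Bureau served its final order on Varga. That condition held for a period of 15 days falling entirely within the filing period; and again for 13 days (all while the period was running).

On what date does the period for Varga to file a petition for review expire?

55 days after 10 May 2000 is July 4, 2000.
Tolling adds 15 days: July 4, 2000 + 15 days = July 19, 2000.
Tolling adds 13 days: July 19, 2000 + 13 days = August 1, 2000.
August 1, 2000 is a Tuesday and not a state holiday, so no extension applies.

August 1, 2000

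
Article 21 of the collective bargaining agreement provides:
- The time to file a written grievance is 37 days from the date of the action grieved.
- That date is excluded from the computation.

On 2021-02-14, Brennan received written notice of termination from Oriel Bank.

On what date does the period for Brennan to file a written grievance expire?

March 23, 2021

37 days after 2021-02-14 is March 23, 2021.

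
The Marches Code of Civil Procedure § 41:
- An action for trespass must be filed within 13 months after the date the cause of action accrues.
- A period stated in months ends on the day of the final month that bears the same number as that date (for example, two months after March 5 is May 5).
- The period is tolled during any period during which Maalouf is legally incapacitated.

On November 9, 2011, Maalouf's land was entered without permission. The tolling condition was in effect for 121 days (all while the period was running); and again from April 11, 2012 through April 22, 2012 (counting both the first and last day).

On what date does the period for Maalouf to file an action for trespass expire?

April 21, 2013

13 months after November 9, 2011 is December 9, 2012.
Tolling adds 121 days: December 9, 2012 + 121 days = April 9, 2013.
From April 11, 2012 through April 22, 2012 inclusive is 12 days; tolling adds 12 days: April 9, 2013 + 12 days = April 21, 2013.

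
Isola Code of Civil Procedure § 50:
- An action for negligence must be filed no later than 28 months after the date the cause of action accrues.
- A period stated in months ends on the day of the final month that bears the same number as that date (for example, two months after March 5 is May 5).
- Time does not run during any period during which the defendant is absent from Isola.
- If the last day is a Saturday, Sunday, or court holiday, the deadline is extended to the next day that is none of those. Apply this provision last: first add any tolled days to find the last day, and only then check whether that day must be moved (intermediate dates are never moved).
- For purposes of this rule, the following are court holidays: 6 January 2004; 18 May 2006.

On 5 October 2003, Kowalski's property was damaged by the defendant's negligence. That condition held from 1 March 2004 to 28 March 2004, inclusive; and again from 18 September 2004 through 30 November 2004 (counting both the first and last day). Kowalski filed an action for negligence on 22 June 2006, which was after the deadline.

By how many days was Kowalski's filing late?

28 months after 5 October 2003 is February 5, 2006.
From March 1, 2004 through March 28, 2004 inclusive is 28 days; tolling adds 28 days: February 5, 2006 + 28 days = March 5, 2006.
From September 18, 2004 through November 30, 2004 inclusive is 74 days; tolling adds 74 days: March 5, 2006 + 74 days = May 18, 2006.
May 18, 2006 is a listed holiday. The next qualifying day is May 19, 2006.
The deadline is May 19, 2006; from May 19, 2006 to June 22, 2006 is 34 days.

34 days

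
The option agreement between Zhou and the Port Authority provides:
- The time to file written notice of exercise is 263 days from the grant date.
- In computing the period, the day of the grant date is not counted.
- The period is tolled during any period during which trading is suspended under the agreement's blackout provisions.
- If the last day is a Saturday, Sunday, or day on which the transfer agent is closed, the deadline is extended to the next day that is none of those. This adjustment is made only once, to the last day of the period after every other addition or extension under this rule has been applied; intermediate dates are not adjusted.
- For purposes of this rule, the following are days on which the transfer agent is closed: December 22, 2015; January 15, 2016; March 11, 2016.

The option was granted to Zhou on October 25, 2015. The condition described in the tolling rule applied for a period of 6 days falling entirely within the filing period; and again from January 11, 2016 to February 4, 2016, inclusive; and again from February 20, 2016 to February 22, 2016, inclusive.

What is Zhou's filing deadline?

263 days after October 25, 2015 is July 14, 2016.
Tolling adds 6 days: July 14, 2016 + 6 days = July 20, 2016.
From January 11, 2016 through February 4, 2016 inclusive is 25 days; tolling adds 25 days: July 20, 2016 + 25 days = August 14, 2016.
From February 20, 2016 through February 22, 2016 inclusive is 3 days; tolling adds 3 days: August 14, 2016 + 3 days = August 17, 2016.
August 17, 2016 is a Wednesday and not a day on which the transfer agent is closed, so no extension applies.

August 17, 2016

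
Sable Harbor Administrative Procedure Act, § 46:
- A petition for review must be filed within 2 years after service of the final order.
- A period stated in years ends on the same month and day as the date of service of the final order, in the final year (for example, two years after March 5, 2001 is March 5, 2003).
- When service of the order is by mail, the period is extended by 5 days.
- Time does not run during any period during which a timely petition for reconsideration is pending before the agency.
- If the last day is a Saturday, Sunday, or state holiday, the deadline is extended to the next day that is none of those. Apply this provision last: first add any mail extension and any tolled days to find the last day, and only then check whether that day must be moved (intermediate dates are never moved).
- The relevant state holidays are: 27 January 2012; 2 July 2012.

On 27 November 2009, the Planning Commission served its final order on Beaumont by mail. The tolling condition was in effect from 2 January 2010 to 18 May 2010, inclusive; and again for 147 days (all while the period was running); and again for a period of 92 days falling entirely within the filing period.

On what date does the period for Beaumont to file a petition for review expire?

2 years after 27 November 2009 is November 27, 2011.
Service was by mail, adding 5 days: November 27, 2011 + 5 days = December 2, 2011.
From January 2, 2010 through May 18, 2010 inclusive is 137 days; tolling adds 137 days: December 2, 2011 + 137 days = April 17, 2012.
Tolling adds 147 days: April 17, 2012 + 147 days = September 11, 2012.
Tolling adds 92 days: September 11, 2012 + 92 days = December 12, 2012.
December 12, 2012 is a Wednesday and not a state holiday, so no extension applies.

December 12, 2012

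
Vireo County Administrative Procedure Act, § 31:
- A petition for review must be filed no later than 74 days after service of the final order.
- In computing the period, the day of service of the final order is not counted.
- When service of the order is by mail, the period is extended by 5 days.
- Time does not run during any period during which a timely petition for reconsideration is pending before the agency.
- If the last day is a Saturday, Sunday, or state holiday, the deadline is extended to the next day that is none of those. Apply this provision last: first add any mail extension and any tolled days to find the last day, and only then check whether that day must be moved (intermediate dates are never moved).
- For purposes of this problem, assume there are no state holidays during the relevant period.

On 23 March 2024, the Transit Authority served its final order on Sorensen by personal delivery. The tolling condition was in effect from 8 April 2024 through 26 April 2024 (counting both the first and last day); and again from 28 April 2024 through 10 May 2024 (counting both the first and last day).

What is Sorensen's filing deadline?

July 8, 2024

74 days after 23 March 2024 is June 5, 2024.
Service was not by mail, so no mail extension applies.
From April 8, 2024 through April 26, 2024 inclusive is 19 days; tolling adds 19 days: June 5, 2024 + 19 days = June 24, 2024.
From April 28, 2024 through May 10, 2024 inclusive is 13 days; tolling adds 13 days: June 24, 2024 + 13 days = July 7, 2024.
July 7, 2024 is Sunday. The next qualifying day is July 8, 2024.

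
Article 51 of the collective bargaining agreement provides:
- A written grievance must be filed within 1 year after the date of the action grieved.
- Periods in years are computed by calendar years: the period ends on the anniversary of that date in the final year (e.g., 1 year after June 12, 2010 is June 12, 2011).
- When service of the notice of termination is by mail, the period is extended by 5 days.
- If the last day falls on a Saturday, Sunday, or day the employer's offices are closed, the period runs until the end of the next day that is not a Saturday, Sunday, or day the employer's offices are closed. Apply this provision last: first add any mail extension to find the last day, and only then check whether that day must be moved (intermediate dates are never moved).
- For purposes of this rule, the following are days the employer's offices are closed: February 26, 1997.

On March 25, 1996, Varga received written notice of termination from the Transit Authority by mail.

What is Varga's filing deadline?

1 year after March 25, 1996 is March 25, 1997.
Service was by mail, adding 5 days: March 25, 1997 + 5 days = March 30, 1997.
March 30, 1997 is Sunday. The next qualifying day is March 31, 1997.

March 31, 1997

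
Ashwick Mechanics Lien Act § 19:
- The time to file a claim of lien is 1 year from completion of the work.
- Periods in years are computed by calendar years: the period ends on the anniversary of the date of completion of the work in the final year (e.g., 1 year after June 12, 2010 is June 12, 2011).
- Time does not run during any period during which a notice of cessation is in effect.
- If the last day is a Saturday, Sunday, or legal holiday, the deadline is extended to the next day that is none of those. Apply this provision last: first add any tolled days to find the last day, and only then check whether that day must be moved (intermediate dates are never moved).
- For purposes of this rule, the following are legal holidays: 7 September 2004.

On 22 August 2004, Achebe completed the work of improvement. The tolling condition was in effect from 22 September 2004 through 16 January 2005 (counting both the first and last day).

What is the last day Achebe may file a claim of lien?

1 year after 22 August 2004 is August 22, 2005.
From September 22, 2004 through January 16, 2005 inclusive is 117 days; tolling adds 117 days: August 22, 2005 + 117 days = December 17, 2005.
December 17, 2005 is Saturday; December 18, 2005 is Sunday. The next qualifying day is December 19, 2005.

December 19, 2005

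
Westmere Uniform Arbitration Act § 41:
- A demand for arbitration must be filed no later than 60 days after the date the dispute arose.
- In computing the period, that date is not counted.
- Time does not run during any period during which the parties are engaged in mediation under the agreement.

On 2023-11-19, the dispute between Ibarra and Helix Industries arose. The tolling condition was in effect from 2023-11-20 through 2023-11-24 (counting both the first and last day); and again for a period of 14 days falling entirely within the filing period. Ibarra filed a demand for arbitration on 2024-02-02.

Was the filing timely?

60 days after 2023-11-19 is January 18, 2024.
From November 20, 2023 through November 24, 2023 inclusive is 5 days; tolling adds 5 days: January 18, 2024 + 5 days = January 23, 2024.
Tolling adds 14 days: January 23, 2024 + 14 days = February 6, 2024.
The deadline is February 6, 2024; the filing on February 2, 2024 is on or before that date.

Yes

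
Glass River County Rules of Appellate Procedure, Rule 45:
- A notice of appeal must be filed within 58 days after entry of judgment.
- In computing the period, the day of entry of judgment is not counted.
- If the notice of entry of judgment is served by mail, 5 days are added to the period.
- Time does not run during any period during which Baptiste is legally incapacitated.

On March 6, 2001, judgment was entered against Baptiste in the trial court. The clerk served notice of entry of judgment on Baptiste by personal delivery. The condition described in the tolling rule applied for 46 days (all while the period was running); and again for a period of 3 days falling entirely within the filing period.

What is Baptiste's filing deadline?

58 days after March 6, 2001 is May 3, 2001.
Service was not by mail, so no mail extension applies.
Tolling adds 46 days: May 3, 2001 + 46 days = June 18, 2001.
Tolling adds 3 days: June 18, 2001 + 3 days = June 21, 2001.

June 21, 2001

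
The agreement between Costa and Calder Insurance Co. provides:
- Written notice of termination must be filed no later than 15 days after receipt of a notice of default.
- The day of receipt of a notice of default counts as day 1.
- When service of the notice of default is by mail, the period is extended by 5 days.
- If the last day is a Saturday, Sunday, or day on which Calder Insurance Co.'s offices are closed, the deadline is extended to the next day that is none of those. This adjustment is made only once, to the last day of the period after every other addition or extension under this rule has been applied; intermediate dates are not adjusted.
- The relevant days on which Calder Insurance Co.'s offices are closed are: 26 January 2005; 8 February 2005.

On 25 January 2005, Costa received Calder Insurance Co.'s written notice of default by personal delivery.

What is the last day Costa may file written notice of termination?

Counting 25 January 2005 as day 1, day 15 is February 8, 2005.
Service was not by mail, so no mail extension applies.
February 8, 2005 is a listed holiday. The next qualifying day is February 9, 2005.

February 9, 2005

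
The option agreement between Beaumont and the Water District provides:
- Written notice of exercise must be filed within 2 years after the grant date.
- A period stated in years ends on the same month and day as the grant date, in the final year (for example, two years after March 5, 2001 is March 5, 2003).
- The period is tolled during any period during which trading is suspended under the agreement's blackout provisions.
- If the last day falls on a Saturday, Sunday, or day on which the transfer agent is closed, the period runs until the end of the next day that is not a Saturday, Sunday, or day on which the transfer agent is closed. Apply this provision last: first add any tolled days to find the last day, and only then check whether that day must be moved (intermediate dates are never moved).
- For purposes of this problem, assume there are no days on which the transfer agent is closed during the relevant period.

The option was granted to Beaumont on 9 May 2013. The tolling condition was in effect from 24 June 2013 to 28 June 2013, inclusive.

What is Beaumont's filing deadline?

2 years after 9 May 2013 is May 9, 2015.
From June 24, 2013 through June 28, 2013 inclusive is 5 days; tolling adds 5 days: May 9, 2015 + 5 days = May 14, 2015.
May 14, 2015 is a Thursday and not a day on which the transfer agent is closed, so no extension applies.

May 14, 2015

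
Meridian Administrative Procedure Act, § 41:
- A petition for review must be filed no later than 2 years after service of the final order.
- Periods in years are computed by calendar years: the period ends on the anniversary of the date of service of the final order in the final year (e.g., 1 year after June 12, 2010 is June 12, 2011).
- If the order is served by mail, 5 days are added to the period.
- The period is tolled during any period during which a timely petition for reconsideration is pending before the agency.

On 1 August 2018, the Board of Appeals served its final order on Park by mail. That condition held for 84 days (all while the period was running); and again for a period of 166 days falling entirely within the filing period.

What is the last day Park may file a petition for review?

2 years after 1 August 2018 is August 1, 2020.
Service was by mail, adding 5 days: August 1, 2020 + 5 days = August 6, 2020.
Tolling adds 84 days: August 6, 2020 + 84 days = October 29, 2020.
Tolling adds 166 days: October 29, 2020 + 166 days = April 13, 2021.

April 13, 2021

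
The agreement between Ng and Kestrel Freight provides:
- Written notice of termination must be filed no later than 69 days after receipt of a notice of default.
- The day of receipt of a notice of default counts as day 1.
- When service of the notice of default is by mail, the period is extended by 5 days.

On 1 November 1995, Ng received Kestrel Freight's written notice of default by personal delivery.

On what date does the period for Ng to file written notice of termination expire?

Counting 1 November 1995 as day 1, day 69 is January 8, 1996.
Service was not by mail, so no mail extension applies.

January 8, 1996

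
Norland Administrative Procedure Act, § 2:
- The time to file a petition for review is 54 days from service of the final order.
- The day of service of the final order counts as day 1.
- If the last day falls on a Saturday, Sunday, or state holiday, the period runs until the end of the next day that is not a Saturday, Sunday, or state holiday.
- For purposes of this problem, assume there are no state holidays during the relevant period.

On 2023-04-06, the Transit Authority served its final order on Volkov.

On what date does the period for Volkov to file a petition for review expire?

May 29, 2023

Counting 2023-04-06 as day 1, day 54 is May 29, 2023.
May 29, 2023 is a Monday and not a state holiday, so no extension applies.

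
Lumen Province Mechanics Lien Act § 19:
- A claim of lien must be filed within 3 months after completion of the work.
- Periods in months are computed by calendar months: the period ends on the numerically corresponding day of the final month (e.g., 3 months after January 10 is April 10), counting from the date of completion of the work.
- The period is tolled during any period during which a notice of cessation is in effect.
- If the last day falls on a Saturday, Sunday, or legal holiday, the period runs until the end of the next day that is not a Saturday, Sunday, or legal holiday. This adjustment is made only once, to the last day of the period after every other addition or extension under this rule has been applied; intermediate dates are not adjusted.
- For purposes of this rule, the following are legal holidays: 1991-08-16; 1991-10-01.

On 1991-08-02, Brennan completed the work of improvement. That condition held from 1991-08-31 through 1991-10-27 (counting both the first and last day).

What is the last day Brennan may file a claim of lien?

December 30, 1991

3 months after 1991-08-02 is November 2, 1991.
From August 31, 1991 through October 27, 1991 inclusive is 58 days; tolling adds 58 days: November 2, 1991 + 58 days = December 30, 1991.
December 30, 1991 is a Monday and not a legal holiday, so no extension applies.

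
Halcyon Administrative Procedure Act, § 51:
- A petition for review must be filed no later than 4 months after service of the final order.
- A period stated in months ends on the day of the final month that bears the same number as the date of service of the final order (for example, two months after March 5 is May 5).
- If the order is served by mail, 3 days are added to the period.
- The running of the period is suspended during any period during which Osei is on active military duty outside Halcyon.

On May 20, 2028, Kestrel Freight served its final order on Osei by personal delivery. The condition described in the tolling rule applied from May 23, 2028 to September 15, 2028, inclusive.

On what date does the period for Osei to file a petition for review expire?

January 14, 2029

4 months after May 20, 2028 is September 20, 2028.
Service was not by mail, so no mail extension applies.
From May 23, 2028 through September 15, 2028 inclusive is 116 days; tolling adds 116 days: September 20, 2028 + 116 days = January 14, 2029.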